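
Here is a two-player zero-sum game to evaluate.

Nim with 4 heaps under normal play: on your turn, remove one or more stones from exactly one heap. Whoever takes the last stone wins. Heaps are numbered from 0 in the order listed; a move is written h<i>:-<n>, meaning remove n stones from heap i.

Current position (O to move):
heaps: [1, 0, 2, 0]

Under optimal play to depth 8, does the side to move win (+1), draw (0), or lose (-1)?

p1 O@[(1,0,2,0)]: h0:-1[(0,0,2,0)]-1 h2:-1[(1,0,1,0)]+1* h2:-2[(1,0,0,0)]-1
p2 X@[(1,0,1,0)]: h0:-1[(0,0,1,0)]-1* h2:-1[(1,0,0,0)]-1
p3 O@[(0,0,1,0)]: h2:-1[(0,0,0,0)]+1*
p4 X@[(0,0,0,0)] terminal -1; root [(1,0,2,0)] d8

value((1,0,2,0), O) = +1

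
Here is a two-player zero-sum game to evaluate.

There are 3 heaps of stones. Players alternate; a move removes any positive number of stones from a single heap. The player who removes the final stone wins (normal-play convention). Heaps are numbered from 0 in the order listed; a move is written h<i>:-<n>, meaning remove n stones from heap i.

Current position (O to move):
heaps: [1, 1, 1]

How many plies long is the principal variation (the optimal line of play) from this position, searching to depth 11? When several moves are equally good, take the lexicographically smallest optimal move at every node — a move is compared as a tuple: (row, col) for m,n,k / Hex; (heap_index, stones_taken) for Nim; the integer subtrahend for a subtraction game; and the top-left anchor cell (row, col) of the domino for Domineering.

PV length from [(1,1,1)]: 3 plies

ply 1, O at (1,1,1) | h0:-1=+1→(0,1,1)*; h1:-1=+1→(1,0,1); h2:-1=+1→(1,1,0)
ply 2, X at (0,1,1) | h1:-1=-1→(0,0,1)*; h2:-1=-1→(0,1,0)
ply 3, O at (0,0,1) | h2:-1=+1→(0,0,0)*
ply 4: (0,0,0) is terminal -1 (X); from (1,1,1) depth 11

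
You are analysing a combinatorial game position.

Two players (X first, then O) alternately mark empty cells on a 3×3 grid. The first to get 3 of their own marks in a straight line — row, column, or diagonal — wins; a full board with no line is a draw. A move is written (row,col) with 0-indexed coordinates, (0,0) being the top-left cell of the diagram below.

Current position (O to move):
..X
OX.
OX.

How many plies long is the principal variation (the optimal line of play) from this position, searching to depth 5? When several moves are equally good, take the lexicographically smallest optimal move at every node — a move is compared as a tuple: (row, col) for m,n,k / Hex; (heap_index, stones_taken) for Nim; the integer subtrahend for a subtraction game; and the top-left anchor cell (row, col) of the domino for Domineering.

PV length from [..X/OX./OX.]: 1 ply

ply 1, O at ..X/OX./OX. | (0,0)=+1→O.X/OX./OX.*; (0,1)=+0→.OX/OX./OX.; (1,2)=-1→..X/OXO/OX.; (2,2)=-1→..X/OX./OXO
ply 2: O.X/OX./OX. is terminal -1 (X); from ..X/OX./OX. depth 5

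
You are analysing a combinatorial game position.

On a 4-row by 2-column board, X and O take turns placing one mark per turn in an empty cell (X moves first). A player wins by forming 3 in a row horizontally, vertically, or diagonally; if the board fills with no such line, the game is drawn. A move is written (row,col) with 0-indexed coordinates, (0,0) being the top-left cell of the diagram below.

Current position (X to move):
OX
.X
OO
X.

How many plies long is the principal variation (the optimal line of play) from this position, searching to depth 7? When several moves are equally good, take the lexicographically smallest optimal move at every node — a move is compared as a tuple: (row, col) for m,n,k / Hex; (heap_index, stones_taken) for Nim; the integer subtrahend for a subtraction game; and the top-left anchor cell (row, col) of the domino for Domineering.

[OX/.X/OO/X.] X move#1: (1,0):+0/OX/XX/OO/X.*, (3,1):-1/OX/.X/OO/XX
[OX/XX/OO/X.] O move#2: (3,1):+0/OX/XX/OO/XO*
[OX/XX/OO/XO] end (terminal +0, X#3); searched OX/.X/OO/X. to 7

PV length from [OX/.X/OO/X.]: 2 plies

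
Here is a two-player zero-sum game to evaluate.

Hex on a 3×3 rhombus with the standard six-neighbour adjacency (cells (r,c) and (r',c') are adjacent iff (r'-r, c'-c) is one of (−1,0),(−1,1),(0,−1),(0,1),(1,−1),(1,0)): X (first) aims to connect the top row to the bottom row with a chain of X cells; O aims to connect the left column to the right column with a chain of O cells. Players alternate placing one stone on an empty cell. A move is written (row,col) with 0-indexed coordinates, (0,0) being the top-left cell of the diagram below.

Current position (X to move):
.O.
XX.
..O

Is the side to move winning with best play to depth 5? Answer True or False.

p1 X@[.O./XX./..O]: (0,0)[XO./XX./..O]+1* (0,2)[.OX/XX./..O]+1 (1,2)[.O./XXX/..O]+1 (2,0)[.O./XX./X.O]+1 (2,1)[.O./XX./.XO]+1
p2 O@[XO./XX./..O]: (0,2)[XOO/XX./..O]-1* (1,2)[XO./XXO/..O]-1 (2,0)[XO./XX./O.O]-1 (2,1)[XO./XX./.OO]-1
p3 X@[XOO/XX./..O]: (1,2)[XOO/XXX/..O]+1* (2,0)[XOO/XX./X.O]+1 (2,1)[XOO/XX./.XO]+1
p4 O@[XOO/XXX/..O]: (2,0)[XOO/XXX/O.O]-1* (2,1)[XOO/XXX/.OO]-1
p5 X@[XOO/XXX/O.O]: (2,1)[XOO/XXX/OXO]+1*
p6 O@[XOO/XXX/OXO] terminal -1; root [.O./XX./..O] d5

X winning at [.O./XX./..O]: True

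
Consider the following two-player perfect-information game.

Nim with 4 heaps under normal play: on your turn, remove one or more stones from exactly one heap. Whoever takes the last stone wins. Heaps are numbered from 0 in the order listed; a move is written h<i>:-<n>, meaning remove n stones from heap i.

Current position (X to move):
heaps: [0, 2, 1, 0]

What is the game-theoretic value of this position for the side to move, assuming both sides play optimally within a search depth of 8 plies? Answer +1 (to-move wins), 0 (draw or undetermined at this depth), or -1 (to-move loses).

value((0,2,1,0), X) = +1

[(0,2,1,0)] X move#1: h1:-1:+1/(0,1,1,0)*, h1:-2:-1/(0,0,1,0), h2:-1:-1/(0,2,0,0)
[(0,1,1,0)] O move#2: h1:-1:-1/(0,0,1,0)*, h2:-1:-1/(0,1,0,0)
[(0,0,1,0)] X move#3: h2:-1:+1/(0,0,0,0)*
[(0,0,0,0)] end (terminal -1, O#4); searched (0,2,1,0) to 8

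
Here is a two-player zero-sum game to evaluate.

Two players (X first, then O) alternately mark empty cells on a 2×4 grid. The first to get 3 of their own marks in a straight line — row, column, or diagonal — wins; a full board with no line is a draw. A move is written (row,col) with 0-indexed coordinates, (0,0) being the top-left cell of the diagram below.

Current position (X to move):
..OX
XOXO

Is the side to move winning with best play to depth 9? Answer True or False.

X winning at [..OX/XOXO]: False

ply 1, X at ..OX/XOXO | (0,0)=+0→X.OX/XOXO*; (0,1)=+0→.XOX/XOXO
ply 2, O at X.OX/XOXO | (0,1)=+0→XOOX/XOXO*
ply 3: XOOX/XOXO is terminal +0 (X); from ..OX/XOXO depth 9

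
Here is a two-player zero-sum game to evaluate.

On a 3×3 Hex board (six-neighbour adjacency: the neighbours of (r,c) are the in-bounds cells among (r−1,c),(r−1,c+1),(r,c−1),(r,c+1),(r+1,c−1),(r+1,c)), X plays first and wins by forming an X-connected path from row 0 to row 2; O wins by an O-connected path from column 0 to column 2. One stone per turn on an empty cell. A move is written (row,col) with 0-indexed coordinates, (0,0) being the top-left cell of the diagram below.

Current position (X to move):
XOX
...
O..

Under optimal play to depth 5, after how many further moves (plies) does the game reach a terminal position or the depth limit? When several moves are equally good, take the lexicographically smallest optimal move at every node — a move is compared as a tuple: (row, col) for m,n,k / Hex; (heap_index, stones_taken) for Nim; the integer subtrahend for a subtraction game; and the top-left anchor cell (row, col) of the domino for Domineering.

p1 X@[XOX/.../O..]: (1,0)[XOX/X../O..]-1 (1,1)[XOX/.X./O..]-1 (1,2)[XOX/..X/O..]+1* (2,1)[XOX/.../OX.]+1 (2,2)[XOX/.../O.X]-1
p2 O@[XOX/..X/O..]: (1,0)[XOX/O.X/O..]-1* (1,1)[XOX/.OX/O..]-1 (2,1)[XOX/..X/OO.]-1 (2,2)[XOX/..X/O.O]-1
p3 X@[XOX/O.X/O..]: (1,1)[XOX/OXX/O..]+1* (2,1)[XOX/O.X/OX.]+1 (2,2)[XOX/O.X/O.X]+1
p4 O@[XOX/OXX/O..]: (2,1)[XOX/OXX/OO.]-1* (2,2)[XOX/OXX/O.O]-1
p5 X@[XOX/OXX/OO.]: (2,2)[XOX/OXX/OOX]+1*
p6 O@[XOX/OXX/OOX] terminal -1; root [XOX/.../O..] d5

PV length from [XOX/.../O..]: 5 plies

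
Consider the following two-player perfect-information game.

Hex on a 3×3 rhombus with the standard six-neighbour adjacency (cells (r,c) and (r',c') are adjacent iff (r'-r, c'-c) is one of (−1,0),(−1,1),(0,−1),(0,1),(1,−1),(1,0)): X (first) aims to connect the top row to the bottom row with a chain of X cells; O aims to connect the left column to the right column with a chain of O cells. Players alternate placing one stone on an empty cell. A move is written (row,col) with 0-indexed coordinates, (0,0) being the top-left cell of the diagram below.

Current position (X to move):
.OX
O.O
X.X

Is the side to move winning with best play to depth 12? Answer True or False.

X winning at [.OX/O.O/X.X]: True

[.OX/O.O/X.X] X move#1: (0,0):-1/XOX/O.O/X.X, (1,1):+1/.OX/OXO/X.X*, (2,1):-1/.OX/O.O/XXX
[.OX/OXO/X.X] end (terminal -1, O#2); searched .OX/O.O/X.X to 12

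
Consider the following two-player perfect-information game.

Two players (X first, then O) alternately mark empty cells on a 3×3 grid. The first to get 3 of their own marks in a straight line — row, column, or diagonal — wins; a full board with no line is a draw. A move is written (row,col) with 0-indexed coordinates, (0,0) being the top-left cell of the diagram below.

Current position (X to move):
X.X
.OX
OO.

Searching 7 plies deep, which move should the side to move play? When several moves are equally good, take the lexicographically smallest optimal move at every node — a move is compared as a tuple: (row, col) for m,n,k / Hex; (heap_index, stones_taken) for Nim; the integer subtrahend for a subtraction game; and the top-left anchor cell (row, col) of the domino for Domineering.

ply 1, X at X.X/.OX/OO. | (0,1)=+1→XXX/.OX/OO.*; (1,0)=-1→X.X/XOX/OO.; (2,2)=+1→X.X/.OX/OOX
ply 2: XXX/.OX/OO. is terminal -1 (O); from X.X/.OX/OO. depth 7

X's best at [X.X/.OX/OO.]: (0,1)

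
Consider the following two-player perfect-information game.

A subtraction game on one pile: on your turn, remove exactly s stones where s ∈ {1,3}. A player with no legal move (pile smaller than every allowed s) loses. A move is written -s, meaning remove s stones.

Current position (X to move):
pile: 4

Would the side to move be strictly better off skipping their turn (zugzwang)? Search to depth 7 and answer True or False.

ply 1, X at 4 | -1=-1→3*; -3=-1→1
ply 2, O at 3 | -1=+1→2*; -3=+1→0
ply 3, X at 2 | -1=-1→1*
ply 4, O at 1 | -1=+1→0*
ply 5: 0 is terminal -1 (X); from 4 depth 7
suppose X passes — search the same position with O to move:
pass> ply 1, O at 4 | -1=-1→3*; -3=-1→1
pass> ply 2, X at 3 | -1=+1→2*; -3=+1→0
pass> ply 3, O at 2 | -1=-1→1*
pass> ply 4, X at 1 | -1=+1→0*
pass> ply 5: 0 is terminal -1 (O); from 4 depth 7
for X: play -1, pass +1

zugzwang(4, X) = True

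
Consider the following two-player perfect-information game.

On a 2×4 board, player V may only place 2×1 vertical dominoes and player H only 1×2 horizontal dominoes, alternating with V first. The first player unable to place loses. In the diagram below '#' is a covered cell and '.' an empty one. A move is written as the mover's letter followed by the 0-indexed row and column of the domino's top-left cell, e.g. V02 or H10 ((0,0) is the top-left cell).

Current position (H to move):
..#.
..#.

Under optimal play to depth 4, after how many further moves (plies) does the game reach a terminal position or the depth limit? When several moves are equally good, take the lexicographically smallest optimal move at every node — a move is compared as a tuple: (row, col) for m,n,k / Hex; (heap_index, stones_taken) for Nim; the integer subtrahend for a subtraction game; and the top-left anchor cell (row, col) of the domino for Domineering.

ply 1, H at ..#./..#. | H00=+1→###./..#.*; H10=+1→..#./###.
ply 2, V at ###./..#. | V03=-1→####/..##*
ply 3, H at ####/..## | H10=+1→####/####*
ply 4: ####/#### is terminal -1 (V); from ..#./..#. depth 4

PV length from [..#./..#.]: 3 plies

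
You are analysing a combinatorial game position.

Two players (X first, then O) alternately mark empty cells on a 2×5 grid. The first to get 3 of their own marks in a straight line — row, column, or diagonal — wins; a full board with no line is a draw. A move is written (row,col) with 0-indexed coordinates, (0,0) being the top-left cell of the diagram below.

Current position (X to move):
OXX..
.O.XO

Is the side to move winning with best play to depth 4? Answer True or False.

[OXX../.O.XO] X move#1: (0,3):+1/OXXX./.O.XO*, (0,4):+0/OXX.X/.O.XO, (1,0):+0/OXX../XO.XO, (1,2):+0/OXX../.OXXO
[OXXX./.O.XO] end (terminal -1, O#2); searched OXX../.O.XO to 4

X winning at [OXX../.O.XO]: True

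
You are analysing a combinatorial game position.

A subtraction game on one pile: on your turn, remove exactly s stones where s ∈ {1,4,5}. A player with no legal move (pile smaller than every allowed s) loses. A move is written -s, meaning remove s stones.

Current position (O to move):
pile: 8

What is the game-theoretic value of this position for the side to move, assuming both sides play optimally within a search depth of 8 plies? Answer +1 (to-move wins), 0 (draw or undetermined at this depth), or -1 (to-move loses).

value(8, O) = -1

ply 1, O at 8 | -1=-1→7*; -4=-1→4; -5=-1→3
ply 2, X at 7 | -1=-1→6; -4=-1→3; -5=+1→2*
ply 3, O at 2 | -1=-1→1*
ply 4, X at 1 | -1=+1→0*
ply 5: 0 is terminal -1 (O); from 8 depth 8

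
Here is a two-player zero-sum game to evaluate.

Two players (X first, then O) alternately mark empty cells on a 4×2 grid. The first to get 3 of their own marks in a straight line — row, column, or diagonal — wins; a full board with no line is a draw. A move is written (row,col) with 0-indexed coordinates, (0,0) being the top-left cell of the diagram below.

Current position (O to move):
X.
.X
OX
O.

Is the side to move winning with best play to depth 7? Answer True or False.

O winning at [X./.X/OX/O.]: True

[X./.X/OX/O.] O move#1: (0,1):-1/XO/.X/OX/O., (1,0):+1/X./OX/OX/O.*, (3,1):-1/X./.X/OX/OO
[X./OX/OX/O.] end (terminal -1, X#2); searched X./.X/OX/O. to 7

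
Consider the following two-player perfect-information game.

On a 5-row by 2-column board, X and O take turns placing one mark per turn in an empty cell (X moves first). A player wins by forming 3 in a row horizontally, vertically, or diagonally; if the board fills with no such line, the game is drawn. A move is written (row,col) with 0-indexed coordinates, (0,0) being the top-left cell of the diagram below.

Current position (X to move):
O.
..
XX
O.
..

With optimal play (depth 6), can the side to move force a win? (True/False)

p1 X@[O./../XX/O./..]: (0,1)[OX/../XX/O./..]+0 (1,0)[O./X./XX/O./..]+0 (1,1)[O./.X/XX/O./..]+1* (3,1)[O./../XX/OX/..]+1 (4,0)[O./../XX/O./X.]+0 (4,1)[O./../XX/O./.X]+0
p2 O@[O./.X/XX/O./..]: (0,1)[OO/.X/XX/O./..]-1* (1,0)[O./OX/XX/O./..]-1 (3,1)[O./.X/XX/OO/..]-1 (4,0)[O./.X/XX/O./O.]-1 (4,1)[O./.X/XX/O./.O]-1
p3 X@[OO/.X/XX/O./..]: (1,0)[OO/XX/XX/O./..]+0 (3,1)[OO/.X/XX/OX/..]+1* (4,0)[OO/.X/XX/O./X.]+0 (4,1)[OO/.X/XX/O./.X]+0
p4 O@[OO/.X/XX/OX/..] terminal -1; root [O./../XX/O./..] d6

X winning at [O./../XX/O./..]: True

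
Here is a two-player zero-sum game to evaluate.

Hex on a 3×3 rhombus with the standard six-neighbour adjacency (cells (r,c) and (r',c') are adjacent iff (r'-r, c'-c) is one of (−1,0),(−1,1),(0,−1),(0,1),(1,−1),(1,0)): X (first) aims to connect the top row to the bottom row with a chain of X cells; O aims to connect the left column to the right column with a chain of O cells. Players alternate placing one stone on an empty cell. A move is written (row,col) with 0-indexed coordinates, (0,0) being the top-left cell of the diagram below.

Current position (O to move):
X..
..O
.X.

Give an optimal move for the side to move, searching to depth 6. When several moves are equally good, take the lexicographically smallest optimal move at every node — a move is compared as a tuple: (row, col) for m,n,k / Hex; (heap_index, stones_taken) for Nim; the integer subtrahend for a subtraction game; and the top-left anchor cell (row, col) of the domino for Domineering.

O's best at [X../..O/.X.]: (1,1)

p1 O@[X../..O/.X.]: (0,1)[XO./..O/.X.]-1 (0,2)[X.O/..O/.X.]-1 (1,0)[X../O.O/.X.]-1 (1,1)[X../.OO/.X.]+1* (2,0)[X../..O/OX.]-1 (2,2)[X../..O/.XO]-1
p2 X@[X../.OO/.X.]: (0,1)[XX./.OO/.X.]-1* (0,2)[X.X/.OO/.X.]-1 (1,0)[X../XOO/.X.]-1 (2,0)[X../.OO/XX.]-1 (2,2)[X../.OO/.XX]-1
p3 O@[XX./.OO/.X.]: (0,2)[XXO/.OO/.X.]+1* (1,0)[XX./OOO/.X.]+1 (2,0)[XX./.OO/OX.]+1 (2,2)[XX./.OO/.XO]+1
p4 X@[XXO/.OO/.X.]: (1,0)[XXO/XOO/.X.]-1* (2,0)[XXO/.OO/XX.]-1 (2,2)[XXO/.OO/.XX]-1
p5 O@[XXO/XOO/.X.]: (2,0)[XXO/XOO/OX.]+1* (2,2)[XXO/XOO/.XO]-1
p6 X@[XXO/XOO/OX.] terminal -1; root [X../..O/.X.] d6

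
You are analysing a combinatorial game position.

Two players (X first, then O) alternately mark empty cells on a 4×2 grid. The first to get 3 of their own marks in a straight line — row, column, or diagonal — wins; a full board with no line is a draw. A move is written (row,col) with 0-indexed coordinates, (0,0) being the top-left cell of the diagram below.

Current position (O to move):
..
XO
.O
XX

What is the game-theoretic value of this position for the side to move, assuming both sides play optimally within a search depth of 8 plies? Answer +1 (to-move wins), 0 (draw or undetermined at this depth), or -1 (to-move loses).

value(../XO/.O/XX, O) = +1

[../XO/.O/XX] O move#1: (0,0):-1/O./XO/.O/XX, (0,1):+1/.O/XO/.O/XX*, (2,0):+0/../XO/OO/XX
[.O/XO/.O/XX] end (terminal -1, X#2); searched ../XO/.O/XX to 8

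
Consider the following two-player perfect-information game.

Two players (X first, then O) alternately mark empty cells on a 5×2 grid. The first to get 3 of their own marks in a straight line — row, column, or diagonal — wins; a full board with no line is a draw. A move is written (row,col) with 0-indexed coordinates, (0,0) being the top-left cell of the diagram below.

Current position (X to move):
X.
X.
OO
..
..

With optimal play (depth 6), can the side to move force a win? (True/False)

ply 1, X at X./X./OO/../.. | (0,1)=-1→XX/X./OO/../..; (1,1)=+0→X./XX/OO/../..*; (3,0)=-1→X./X./OO/X./..; (3,1)=+0→X./X./OO/.X/..; (4,0)=-1→X./X./OO/../X.; (4,1)=-1→X./X./OO/../.X
ply 2, O at X./XX/OO/../.. | (0,1)=+0→XO/XX/OO/../..*; (3,0)=+0→X./XX/OO/O./..; (3,1)=+0→X./XX/OO/.O/..; (4,0)=+0→X./XX/OO/../O.; (4,1)=+0→X./XX/OO/../.O
ply 3, X at XO/XX/OO/../.. | (3,0)=+0→XO/XX/OO/X./..*; (3,1)=+0→XO/XX/OO/.X/..; (4,0)=+0→XO/XX/OO/../X.; (4,1)=+0→XO/XX/OO/../.X
ply 4, O at XO/XX/OO/X./.. | (3,1)=+0→XO/XX/OO/XO/..*; (4,0)=+0→XO/XX/OO/X./O.; (4,1)=+0→XO/XX/OO/X./.O
ply 5, X at XO/XX/OO/XO/.. | (4,0)=-1→XO/XX/OO/XO/X.; (4,1)=+0→XO/XX/OO/XO/.X*
ply 6, O at XO/XX/OO/XO/.X | (4,0)=+0→XO/XX/OO/XO/OX*
ply 7: XO/XX/OO/XO/OX is terminal +0 (X); from X./X./OO/../.. depth 6

X winning at [X./X./OO/../..]: False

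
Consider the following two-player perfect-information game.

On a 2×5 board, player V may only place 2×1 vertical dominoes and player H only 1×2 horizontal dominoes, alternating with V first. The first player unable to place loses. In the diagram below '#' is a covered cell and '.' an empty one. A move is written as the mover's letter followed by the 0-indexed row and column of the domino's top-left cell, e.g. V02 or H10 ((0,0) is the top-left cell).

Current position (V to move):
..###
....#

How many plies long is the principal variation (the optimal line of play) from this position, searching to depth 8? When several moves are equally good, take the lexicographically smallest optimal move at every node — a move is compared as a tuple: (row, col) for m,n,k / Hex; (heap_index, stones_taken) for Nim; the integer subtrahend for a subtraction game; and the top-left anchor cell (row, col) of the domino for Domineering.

PV length from [..###/....#]: 3 plies

[..###/....#] V move#1: V00:-1/#.###/#...#, V01:+1/.####/.#..#*
[.####/.#..#] H move#2: H12:-1/.####/.####*
[.####/.####] V move#3: V00:+1/#####/#####*
[#####/#####] end (terminal -1, H#4); searched ..###/....# to 8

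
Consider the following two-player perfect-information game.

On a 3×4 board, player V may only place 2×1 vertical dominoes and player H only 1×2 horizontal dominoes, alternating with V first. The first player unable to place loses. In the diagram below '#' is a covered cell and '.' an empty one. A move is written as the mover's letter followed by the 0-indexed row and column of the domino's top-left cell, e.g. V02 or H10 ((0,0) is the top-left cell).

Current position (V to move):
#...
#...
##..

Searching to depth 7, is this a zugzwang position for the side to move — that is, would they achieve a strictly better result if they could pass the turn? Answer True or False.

ply 1, V at #.../#.../##.. | V01=-1→##../##../##..; V02=+1→#.#./#.#./##..*; V03=-1→#..#/#..#/##..; V12=+1→#.../#.#./###.; V13=-1→#.../#..#/##.#
ply 2, H at #.#./#.#./##.. | H22=-1→#.#./#.#./####*
ply 3, V at #.#./#.#./#### | V01=+1→###./###./####*; V03=+1→#.##/#.##/####
ply 4: ###./###./#### is terminal -1 (H); from #.../#.../##.. depth 7
if V skipped the turn, H would face:
~ ply 1, H at #.../#.../##.. | H01=-1→###./#.../##..; H02=-1→#.##/#.../##..; H11=+1→#.../###./##..*; H12=+1→#.../#.##/##..; H22=-1→#.../#.../####
~ ply 2, V at #.../###./##.. | V03=-1→#..#/####/##..*; V13=-1→#.../####/##.#
~ ply 3, H at #..#/####/##.. | H01=+1→####/####/##..*; H22=+1→#..#/####/####
~ ply 4: ####/####/##.. is terminal -1 (V); from #.../#.../##.. depth 7
compare (V): move=+1 vs pass=-1

zugzwang(#.../#.../##.., V) = False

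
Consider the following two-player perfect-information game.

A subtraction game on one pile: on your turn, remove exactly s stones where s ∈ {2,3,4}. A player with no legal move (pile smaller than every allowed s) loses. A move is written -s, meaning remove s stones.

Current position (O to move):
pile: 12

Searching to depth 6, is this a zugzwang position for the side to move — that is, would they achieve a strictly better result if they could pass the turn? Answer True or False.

zugzwang(12, O) = True

[12] O move#1: -2:-1/10*, -3:-1/9, -4:-1/8
[10] X move#2: -2:-1/8, -3:+1/7*, -4:+1/6
[7] O move#3: -2:-1/5*, -3:-1/4, -4:-1/3
[5] X move#4: -2:-1/3, -3:-1/2, -4:+1/1*
[1] end (terminal -1, O#5); searched 12 to 6
if O skipped the turn, X would face:
~ [12] X move#1: -2:-1/10*, -3:-1/9, -4:-1/8
~ [10] O move#2: -2:-1/8, -3:+1/7*, -4:+1/6
~ [7] X move#3: -2:-1/5*, -3:-1/4, -4:-1/3
~ [5] O move#4: -2:-1/3, -3:-1/2, -4:+1/1*
~ [1] end (terminal -1, X#5); searched 12 to 6
compare (O): move=-1 vs pass=+1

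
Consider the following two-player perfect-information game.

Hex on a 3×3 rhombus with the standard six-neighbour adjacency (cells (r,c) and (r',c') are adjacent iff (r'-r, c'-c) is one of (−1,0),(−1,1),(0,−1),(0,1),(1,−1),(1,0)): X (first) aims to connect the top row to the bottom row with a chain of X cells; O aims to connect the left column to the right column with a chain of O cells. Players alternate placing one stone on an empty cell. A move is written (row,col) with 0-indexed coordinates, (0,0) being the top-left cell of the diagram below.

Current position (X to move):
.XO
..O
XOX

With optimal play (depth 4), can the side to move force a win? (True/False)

[.XO/..O/XOX] X move#1: (0,0):+1/XXO/..O/XOX*, (1,0):+1/.XO/X.O/XOX, (1,1):+1/.XO/.XO/XOX
[XXO/..O/XOX] O move#2: (1,0):-1/XXO/O.O/XOX*, (1,1):-1/XXO/.OO/XOX
[XXO/O.O/XOX] X move#3: (1,1):+1/XXO/OXO/XOX*
[XXO/OXO/XOX] end (terminal -1, O#4); searched .XO/..O/XOX to 4

X winning at [.XO/..O/XOX]: True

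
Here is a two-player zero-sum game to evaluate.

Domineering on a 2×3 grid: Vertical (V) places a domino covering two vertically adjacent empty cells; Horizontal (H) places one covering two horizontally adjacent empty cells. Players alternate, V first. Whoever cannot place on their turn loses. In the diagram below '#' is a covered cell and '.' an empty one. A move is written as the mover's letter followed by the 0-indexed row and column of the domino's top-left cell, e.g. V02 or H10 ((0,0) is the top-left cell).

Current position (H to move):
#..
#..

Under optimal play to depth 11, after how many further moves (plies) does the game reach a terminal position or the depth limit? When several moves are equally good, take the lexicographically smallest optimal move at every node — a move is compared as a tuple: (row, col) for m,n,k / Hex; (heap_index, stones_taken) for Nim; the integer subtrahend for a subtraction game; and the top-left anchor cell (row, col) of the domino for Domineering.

PV length from [#../#..]: 1 ply

p1 H@[#../#..]: H01[###/#..]+1* H11[#../###]+1
p2 V@[###/#..] terminal -1; root [#../#..] d11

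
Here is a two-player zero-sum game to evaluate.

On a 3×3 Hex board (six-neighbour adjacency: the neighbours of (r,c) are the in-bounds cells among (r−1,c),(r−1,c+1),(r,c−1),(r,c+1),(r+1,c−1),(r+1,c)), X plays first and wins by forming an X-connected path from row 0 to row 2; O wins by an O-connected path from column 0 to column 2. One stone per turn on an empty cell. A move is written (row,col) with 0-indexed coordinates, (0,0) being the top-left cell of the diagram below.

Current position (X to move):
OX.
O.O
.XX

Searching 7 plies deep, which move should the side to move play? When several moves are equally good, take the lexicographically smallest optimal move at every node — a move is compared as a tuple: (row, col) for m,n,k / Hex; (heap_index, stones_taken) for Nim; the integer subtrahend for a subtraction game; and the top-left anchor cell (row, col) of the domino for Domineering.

X's best at [OX./O.O/.XX]: (1,1)

ply 1, X at OX./O.O/.XX | (0,2)=-1→OXX/O.O/.XX; (1,1)=+1→OX./OXO/.XX*; (2,0)=-1→OX./O.O/XXX
ply 2: OX./OXO/.XX is terminal -1 (O); from OX./O.O/.XX depth 7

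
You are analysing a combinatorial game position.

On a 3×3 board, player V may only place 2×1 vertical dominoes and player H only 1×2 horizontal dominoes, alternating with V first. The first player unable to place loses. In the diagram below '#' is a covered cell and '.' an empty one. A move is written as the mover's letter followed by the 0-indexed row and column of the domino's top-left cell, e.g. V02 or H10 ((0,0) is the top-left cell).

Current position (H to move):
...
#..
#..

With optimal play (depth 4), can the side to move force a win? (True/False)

H winning at [.../#../#..]: True

p1 H@[.../#../#..]: H00[##./#../#..]-1 H01[.##/#../#..]-1 H11[.../###/#..]+1* H21[.../#../###]-1
p2 V@[.../###/#..] terminal -1; root [.../#../#..] d4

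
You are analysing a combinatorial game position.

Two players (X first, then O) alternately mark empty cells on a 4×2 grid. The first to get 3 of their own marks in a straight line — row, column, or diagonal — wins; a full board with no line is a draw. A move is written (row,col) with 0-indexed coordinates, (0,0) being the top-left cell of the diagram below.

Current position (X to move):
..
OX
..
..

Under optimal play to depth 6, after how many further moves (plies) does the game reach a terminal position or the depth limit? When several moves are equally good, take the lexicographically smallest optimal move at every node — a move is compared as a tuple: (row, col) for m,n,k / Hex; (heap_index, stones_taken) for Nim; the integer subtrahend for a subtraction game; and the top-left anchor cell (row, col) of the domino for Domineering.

[../OX/../..] X move#1: (0,0):+0/X./OX/../.., (0,1):+0/.X/OX/../.., (2,0):+0/../OX/X./.., (2,1):+1/../OX/.X/..*, (3,0):+0/../OX/../X., (3,1):+0/../OX/../.X
[../OX/.X/..] O move#2: (0,0):-1/O./OX/.X/..*, (0,1):-1/.O/OX/.X/.., (2,0):-1/../OX/OX/.., (3,0):-1/../OX/.X/O., (3,1):-1/../OX/.X/.O
[O./OX/.X/..] X move#3: (0,1):+1/OX/OX/.X/..*, (2,0):+1/O./OX/XX/.., (3,0):-1/O./OX/.X/X., (3,1):+1/O./OX/.X/.X
[OX/OX/.X/..] end (terminal -1, O#4); searched ../OX/../.. to 6

PV length from [../OX/../..]: 3 plies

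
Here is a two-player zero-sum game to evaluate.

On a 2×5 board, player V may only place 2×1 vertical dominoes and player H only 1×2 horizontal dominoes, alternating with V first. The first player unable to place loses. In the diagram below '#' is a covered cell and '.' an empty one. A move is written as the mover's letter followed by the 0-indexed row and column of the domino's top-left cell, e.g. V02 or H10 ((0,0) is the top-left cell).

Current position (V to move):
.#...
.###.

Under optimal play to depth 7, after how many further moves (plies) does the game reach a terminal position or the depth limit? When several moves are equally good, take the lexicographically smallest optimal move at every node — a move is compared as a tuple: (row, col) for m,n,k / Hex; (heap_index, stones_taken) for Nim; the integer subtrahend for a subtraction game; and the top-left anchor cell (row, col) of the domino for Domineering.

PV length from [.#.../.###.]: 3 plies

ply 1, V at .#.../.###. | V00=-1→##.../####.; V04=+1→.#..#/.####*
ply 2, H at .#..#/.#### | H02=-1→.####/.####*
ply 3, V at .####/.#### | V00=+1→#####/#####*
ply 4: #####/##### is terminal -1 (H); from .#.../.###. depth 7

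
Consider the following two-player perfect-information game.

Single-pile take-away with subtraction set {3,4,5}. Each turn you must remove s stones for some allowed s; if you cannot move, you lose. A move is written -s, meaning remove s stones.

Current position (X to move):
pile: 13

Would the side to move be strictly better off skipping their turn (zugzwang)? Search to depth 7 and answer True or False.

ply 1, X at 13 | -3=+1→10*; -4=+1→9; -5=+1→8
ply 2, O at 10 | -3=-1→7*; -4=-1→6; -5=-1→5
ply 3, X at 7 | -3=-1→4; -4=-1→3; -5=+1→2*
ply 4: 2 is terminal -1 (O); from 13 depth 7
if X skipped the turn, O would face:
~ ply 1, O at 13 | -3=+1→10*; -4=+1→9; -5=+1→8
~ ply 2, X at 10 | -3=-1→7*; -4=-1→6; -5=-1→5
~ ply 3, O at 7 | -3=-1→4; -4=-1→3; -5=+1→2*
~ ply 4: 2 is terminal -1 (X); from 13 depth 7
compare (X): move=+1 vs pass=-1

zugzwang(13, X) = False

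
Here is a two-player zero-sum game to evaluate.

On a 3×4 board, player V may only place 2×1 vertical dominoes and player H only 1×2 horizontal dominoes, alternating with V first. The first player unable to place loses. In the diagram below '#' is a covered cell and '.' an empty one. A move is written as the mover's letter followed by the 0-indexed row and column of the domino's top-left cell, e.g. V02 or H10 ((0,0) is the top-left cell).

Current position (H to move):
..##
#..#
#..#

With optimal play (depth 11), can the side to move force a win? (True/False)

p1 H@[..##/#..#/#..#]: H00[####/#..#/#..#]-1 H11[..##/####/#..#]+1* H21[..##/#..#/####]-1
p2 V@[..##/####/#..#] terminal -1; root [..##/#..#/#..#] d11

H winning at [..##/#..#/#..#]: True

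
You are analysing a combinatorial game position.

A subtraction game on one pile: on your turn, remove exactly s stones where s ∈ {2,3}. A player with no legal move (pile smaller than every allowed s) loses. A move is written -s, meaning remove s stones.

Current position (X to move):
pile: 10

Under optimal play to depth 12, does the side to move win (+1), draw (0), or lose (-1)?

value(10, X) = -1

[10] X move#1: -2:-1/8*, -3:-1/7
[8] O move#2: -2:+1/6*, -3:+1/5
[6] X move#3: -2:-1/4*, -3:-1/3
[4] O move#4: -2:-1/2, -3:+1/1*
[1] end (terminal -1, X#5); searched 10 to 12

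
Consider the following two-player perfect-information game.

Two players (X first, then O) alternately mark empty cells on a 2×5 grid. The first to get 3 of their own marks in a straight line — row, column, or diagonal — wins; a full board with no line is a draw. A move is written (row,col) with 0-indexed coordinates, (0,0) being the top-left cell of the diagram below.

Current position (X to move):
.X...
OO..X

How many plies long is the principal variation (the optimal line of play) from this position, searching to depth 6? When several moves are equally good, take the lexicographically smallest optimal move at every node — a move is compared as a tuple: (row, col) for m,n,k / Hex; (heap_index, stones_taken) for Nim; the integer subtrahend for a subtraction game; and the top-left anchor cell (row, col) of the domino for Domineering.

[.X.../OO..X] X move#1: (0,0):-1/XX.../OO..X, (0,2):-1/.XX../OO..X, (0,3):-1/.X.X./OO..X, (0,4):-1/.X..X/OO..X, (1,2):+1/.X.../OOX.X*, (1,3):-1/.X.../OO.XX
[.X.../OOX.X] O move#2: (0,0):-1/OX.../OOX.X*, (0,2):-1/.XO../OOX.X, (0,3):-1/.X.O./OOX.X, (0,4):-1/.X..O/OOX.X, (1,3):-1/.X.../OOXOX
[OX.../OOX.X] X move#3: (0,2):+1/OXX../OOX.X*, (0,3):+1/OX.X./OOX.X, (0,4):+0/OX..X/OOX.X, (1,3):+1/OX.../OOXXX
[OXX../OOX.X] O move#4: (0,3):-1/OXXO./OOX.X*, (0,4):-1/OXX.O/OOX.X, (1,3):-1/OXX../OOXOX
[OXXO./OOX.X] X move#5: (0,4):+0/OXXOX/OOX.X, (1,3):+1/OXXO./OOXXX*
[OXXO./OOXXX] end (terminal -1, O#6); searched .X.../OO..X to 6

PV length from [.X.../OO..X]: 5 plies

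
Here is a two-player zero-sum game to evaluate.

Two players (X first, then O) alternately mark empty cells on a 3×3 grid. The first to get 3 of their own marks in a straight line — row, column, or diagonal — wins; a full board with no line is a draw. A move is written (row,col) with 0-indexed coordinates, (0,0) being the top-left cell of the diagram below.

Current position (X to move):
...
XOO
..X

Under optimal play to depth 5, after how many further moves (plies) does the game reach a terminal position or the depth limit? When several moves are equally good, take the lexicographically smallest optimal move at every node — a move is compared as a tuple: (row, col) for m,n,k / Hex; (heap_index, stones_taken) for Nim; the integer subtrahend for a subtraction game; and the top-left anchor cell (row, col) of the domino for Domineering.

PV length from [.../XOO/..X]: 3 plies

[.../XOO/..X] X move#1: (0,0):+0/X../XOO/..X, (0,1):+0/.X./XOO/..X, (0,2):+0/..X/XOO/..X, (2,0):+1/.../XOO/X.X*, (2,1):+0/.../XOO/.XX
[.../XOO/X.X] O move#2: (0,0):-1/O../XOO/X.X*, (0,1):-1/.O./XOO/X.X, (0,2):-1/..O/XOO/X.X, (2,1):-1/.../XOO/XOX
[O../XOO/X.X] X move#3: (0,1):+0/OX./XOO/X.X, (0,2):+0/O.X/XOO/X.X, (2,1):+1/O../XOO/XXX*
[O../XOO/XXX] end (terminal -1, O#4); searched .../XOO/..X to 5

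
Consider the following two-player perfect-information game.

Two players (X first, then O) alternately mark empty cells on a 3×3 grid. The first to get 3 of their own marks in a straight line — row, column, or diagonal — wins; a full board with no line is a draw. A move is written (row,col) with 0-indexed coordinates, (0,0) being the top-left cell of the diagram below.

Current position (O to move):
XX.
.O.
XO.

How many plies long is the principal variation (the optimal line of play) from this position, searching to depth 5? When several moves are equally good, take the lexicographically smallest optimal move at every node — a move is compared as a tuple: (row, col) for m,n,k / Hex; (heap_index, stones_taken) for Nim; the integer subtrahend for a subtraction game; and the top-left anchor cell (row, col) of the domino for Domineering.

PV length from [XX./.O./XO.]: 2 plies

ply 1, O at XX./.O./XO. | (0,2)=-1→XXO/.O./XO.*; (1,0)=-1→XX./OO./XO.; (1,2)=-1→XX./.OO/XO.; (2,2)=-1→XX./.O./XOO
ply 2, X at XXO/.O./XO. | (1,0)=+1→XXO/XO./XO.*; (1,2)=+0→XXO/.OX/XO.; (2,2)=+0→XXO/.O./XOX
ply 3: XXO/XO./XO. is terminal -1 (O); from XX./.O./XO. depth 5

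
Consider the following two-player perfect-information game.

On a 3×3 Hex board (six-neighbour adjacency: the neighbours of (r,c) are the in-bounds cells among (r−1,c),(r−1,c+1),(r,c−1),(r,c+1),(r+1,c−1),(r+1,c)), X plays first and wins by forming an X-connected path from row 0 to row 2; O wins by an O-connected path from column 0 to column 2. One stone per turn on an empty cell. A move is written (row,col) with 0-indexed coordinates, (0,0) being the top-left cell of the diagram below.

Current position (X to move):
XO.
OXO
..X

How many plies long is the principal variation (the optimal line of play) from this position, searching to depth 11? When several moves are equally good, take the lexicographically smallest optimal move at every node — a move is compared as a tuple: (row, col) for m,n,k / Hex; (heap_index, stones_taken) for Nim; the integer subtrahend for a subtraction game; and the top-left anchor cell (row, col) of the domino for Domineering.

PV length from [XO./OXO/..X]: 3 plies

[XO./OXO/..X] X move#1: (0,2):+1/XOX/OXO/..X*, (2,0):-1/XO./OXO/X.X, (2,1):-1/XO./OXO/.XX
[XOX/OXO/..X] O move#2: (2,0):-1/XOX/OXO/O.X*, (2,1):-1/XOX/OXO/.OX
[XOX/OXO/O.X] X move#3: (2,1):+1/XOX/OXO/OXX*
[XOX/OXO/OXX] end (terminal -1, O#4); searched XO./OXO/..X to 11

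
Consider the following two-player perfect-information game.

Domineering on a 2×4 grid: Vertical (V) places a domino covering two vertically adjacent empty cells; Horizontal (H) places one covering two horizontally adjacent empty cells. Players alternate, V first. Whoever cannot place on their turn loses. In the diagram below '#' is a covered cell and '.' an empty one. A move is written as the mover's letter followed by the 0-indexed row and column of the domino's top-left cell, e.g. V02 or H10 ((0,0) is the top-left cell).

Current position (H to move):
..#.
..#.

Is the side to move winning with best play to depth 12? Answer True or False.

[..#./..#.] H move#1: H00:+1/###./..#.*, H10:+1/..#./###.
[###./..#.] V move#2: V03:-1/####/..##*
[####/..##] H move#3: H10:+1/####/####*
[####/####] end (terminal -1, V#4); searched ..#./..#. to 12

H winning at [..#./..#.]: True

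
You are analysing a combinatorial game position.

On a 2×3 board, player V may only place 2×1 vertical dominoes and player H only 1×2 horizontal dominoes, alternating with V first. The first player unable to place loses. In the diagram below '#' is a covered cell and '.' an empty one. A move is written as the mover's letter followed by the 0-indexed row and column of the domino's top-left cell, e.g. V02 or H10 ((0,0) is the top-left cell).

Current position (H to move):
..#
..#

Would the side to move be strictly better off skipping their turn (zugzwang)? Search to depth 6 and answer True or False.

zugzwang(..#/..#, H) = False

ply 1, H at ..#/..# | H00=+1→###/..#*; H10=+1→..#/###
ply 2: ###/..# is terminal -1 (V); from ..#/..# depth 6
if H skipped the turn, V would face:
~ ply 1, V at ..#/..# | V00=+1→#.#/#.#*; V01=+1→.##/.##
~ ply 2: #.#/#.# is terminal -1 (H); from ..#/..# depth 6
compare (H): move=+1 vs pass=-1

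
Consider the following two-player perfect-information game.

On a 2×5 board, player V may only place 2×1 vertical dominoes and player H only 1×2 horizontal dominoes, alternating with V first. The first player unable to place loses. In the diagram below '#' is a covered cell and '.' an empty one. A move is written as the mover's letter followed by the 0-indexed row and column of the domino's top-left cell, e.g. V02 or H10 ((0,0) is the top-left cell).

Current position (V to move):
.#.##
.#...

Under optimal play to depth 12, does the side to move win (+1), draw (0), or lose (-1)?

value(.#.##/.#..., V) = +1

p1 V@[.#.##/.#...]: V00[##.##/##...]-1 V02[.####/.##..]+1*
p2 H@[.####/.##..]: H13[.####/.####]-1*
p3 V@[.####/.####]: V00[#####/#####]+1*
p4 H@[#####/#####] terminal -1; root [.#.##/.#...] d12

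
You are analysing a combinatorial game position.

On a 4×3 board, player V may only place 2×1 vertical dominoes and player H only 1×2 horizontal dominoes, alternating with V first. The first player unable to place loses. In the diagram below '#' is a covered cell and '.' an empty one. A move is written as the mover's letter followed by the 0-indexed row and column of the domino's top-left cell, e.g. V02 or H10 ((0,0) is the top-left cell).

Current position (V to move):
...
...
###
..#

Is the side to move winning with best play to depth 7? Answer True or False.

V winning at [.../.../###/..#]: True

p1 V@[.../.../###/..#]: V00[#../#../###/..#]-1 V01[.#./.#./###/..#]+1* V02[..#/..#/###/..#]-1
p2 H@[.#./.#./###/..#]: H30[.#./.#./###/###]-1*
p3 V@[.#./.#./###/###]: V00[##./##./###/###]+1* V02[.##/.##/###/###]+1
p4 H@[##./##./###/###] terminal -1; root [.../.../###/..#] d7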